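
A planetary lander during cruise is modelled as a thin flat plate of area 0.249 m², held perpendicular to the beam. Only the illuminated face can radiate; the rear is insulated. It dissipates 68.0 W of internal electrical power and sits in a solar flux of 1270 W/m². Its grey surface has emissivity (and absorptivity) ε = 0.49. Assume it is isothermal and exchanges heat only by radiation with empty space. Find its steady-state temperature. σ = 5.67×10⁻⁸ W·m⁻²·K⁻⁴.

At steady state, absorbed solar power + internal power = radiated power.
Absorbed: α·S·A_cross = 0.49·1270·0.2490 = 155.0 W (cross-section A).
Total input = 155.0 + 68.0 = 223.0 W.
Radiated: εσ·A_surf·T⁴ with A_surf = A = 0.2490 m².
T⁴ = 223.0/(0.49·5.67×10⁻⁸·0.2490) = 3.223×10¹⁰ K⁴.

T ≈ 424 K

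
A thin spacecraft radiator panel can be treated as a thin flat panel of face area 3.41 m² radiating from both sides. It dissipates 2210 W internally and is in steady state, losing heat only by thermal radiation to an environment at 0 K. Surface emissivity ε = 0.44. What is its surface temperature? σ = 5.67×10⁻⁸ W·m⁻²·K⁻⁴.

Steady state: internal power = radiated power, P = εσA T⁴.
Radiating area A = 2·3.41 = 6.820 m².
T⁴ = P/(εσA) = 2210/(0.44·5.67×10⁻⁸·6.820) = 1.299×10¹⁰ K⁴.
T = (1.299×10¹⁰)^(1/4).

T ≈ 338 K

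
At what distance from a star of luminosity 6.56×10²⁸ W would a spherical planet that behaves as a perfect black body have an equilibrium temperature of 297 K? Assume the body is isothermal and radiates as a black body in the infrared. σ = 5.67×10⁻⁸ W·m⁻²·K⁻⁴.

For an isothermal black-emitting sphere, (1−a)S·πr² = σ·4πr²·T⁴ ⇒ S = 4σT⁴/(1−a).
S = 4·5.67×10⁻⁸·(297)⁴/1.00 = 1765 W/m².
Flux falls as S = L/(4πd²), so d = √(L/(4πS)) = √(6.56×10²⁸/(4π·1765)).

d ≈ 1.72×10¹² m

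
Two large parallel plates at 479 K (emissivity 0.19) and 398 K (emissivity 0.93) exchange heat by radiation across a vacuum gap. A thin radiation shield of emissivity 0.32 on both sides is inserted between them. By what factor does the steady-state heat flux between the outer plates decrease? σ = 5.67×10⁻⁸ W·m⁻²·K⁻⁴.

factor ≈ 1.98

Without shield: q₀ = σΔ(T⁴)/(1/ε₁+1/ε₂−1) with denominator 5.338.
With shield the two gaps are in series; the resistances add: (1/ε₁+1/ε_s−1)+(1/ε_s+1/ε₂−1) = 7.388+3.200 = 10.59.
Heat-flux ratio q₀/q = 10.59/5.338.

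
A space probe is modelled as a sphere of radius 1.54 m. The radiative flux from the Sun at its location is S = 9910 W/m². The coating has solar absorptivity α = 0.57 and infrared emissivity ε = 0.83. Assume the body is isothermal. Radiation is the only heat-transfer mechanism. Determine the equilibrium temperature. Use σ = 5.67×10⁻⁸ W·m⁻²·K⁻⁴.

T ≈ 416 K

At equilibrium, absorbed power = emitted power.
Absorbing cross-section = πr² = 7.451 m²; emitting surface = 4πr² = 29.80 m² (ratio 4).
αS·A_cross = εσ·A_surf·T⁴  ⇒  T⁴ = αS/(ε·4σ).
T⁴ = 0.570·9910/(0.83·4·5.67×10⁻⁸) = 3.001×10¹⁰ K⁴.
T = (3.001×10¹⁰)^(1/4).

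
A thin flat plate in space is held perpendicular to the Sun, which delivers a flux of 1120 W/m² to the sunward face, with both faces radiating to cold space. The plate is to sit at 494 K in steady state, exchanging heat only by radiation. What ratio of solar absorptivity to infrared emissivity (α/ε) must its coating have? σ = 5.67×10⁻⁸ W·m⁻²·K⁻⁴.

α/ε ≈ 6.03

Balance: αS·A = εσ·2A·T⁴ ⇒ α/ε = 2σT⁴/S.
α/ε = 2·5.67×10⁻⁸·(494)⁴/1120 = 2·5.67×10⁻⁸·5.955×10¹⁰/1120.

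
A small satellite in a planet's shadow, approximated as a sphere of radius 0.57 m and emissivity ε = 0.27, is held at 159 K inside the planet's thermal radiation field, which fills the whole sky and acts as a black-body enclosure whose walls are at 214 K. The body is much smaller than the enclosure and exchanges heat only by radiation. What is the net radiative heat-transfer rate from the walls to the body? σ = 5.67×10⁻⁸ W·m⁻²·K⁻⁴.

For a small grey body in a large enclosure: P_net = εσA(T_body⁴ − T_wall⁴).
A = 4πr² = 4.083 m²; T_body⁴ − T_wall⁴ = 6.391×10⁸ − 2.097×10⁹ = -1.458×10⁹ K⁴.
|P_net| = 0.27·5.67×10⁻⁸·4.083·1.458×10⁹.

P_net ≈ 91.1 W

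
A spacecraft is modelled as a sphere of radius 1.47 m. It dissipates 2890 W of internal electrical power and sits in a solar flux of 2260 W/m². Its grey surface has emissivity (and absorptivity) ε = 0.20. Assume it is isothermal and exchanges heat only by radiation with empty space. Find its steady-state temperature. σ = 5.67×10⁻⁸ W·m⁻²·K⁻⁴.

At steady state, absorbed solar power + internal power = radiated power.
Absorbed: α·S·A_cross = 0.20·2260·6.789 = 3068 W (cross-section πr²).
Total input = 3068 + 2890 = 5958 W.
Radiated: εσ·A_surf·T⁴ with A_surf = 4πr² = 27.15 m².
T⁴ = 5958/(0.20·5.67×10⁻⁸·27.15) = 1.935×10¹⁰ K⁴.

T ≈ 373 K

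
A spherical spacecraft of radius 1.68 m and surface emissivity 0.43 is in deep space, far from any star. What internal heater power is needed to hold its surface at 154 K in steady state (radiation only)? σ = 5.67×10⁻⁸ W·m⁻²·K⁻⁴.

P ≈ 486 W

P = εσ·4πr²·T⁴.
4πr² = 35.47 m²; T⁴ = 5.624×10⁸ K⁴.
P = 0.43·5.67×10⁻⁸·35.47·5.624×10⁸.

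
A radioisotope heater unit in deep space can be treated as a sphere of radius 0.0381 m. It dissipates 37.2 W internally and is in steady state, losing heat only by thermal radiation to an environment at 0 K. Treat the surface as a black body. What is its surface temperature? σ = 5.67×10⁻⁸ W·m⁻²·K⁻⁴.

T ≈ 435 K

Steady state: internal power = radiated power, P = εσA T⁴.
Radiating area A = 4πr² = 0.01824 m².
T⁴ = P/(εσA) = 37.2/(1.0·5.67×10⁻⁸·0.01824) = 3.597×10¹⁰ K⁴.
T = (3.597×10¹⁰)^(1/4).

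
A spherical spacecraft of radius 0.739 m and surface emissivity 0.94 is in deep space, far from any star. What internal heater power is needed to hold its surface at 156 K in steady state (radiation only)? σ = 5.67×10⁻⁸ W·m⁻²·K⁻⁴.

P = εσ·4πr²·T⁴.
4πr² = 6.863 m²; T⁴ = 5.922×10⁸ K⁴.
P = 0.94·5.67×10⁻⁸·6.863·5.922×10⁸.

P ≈ 217 W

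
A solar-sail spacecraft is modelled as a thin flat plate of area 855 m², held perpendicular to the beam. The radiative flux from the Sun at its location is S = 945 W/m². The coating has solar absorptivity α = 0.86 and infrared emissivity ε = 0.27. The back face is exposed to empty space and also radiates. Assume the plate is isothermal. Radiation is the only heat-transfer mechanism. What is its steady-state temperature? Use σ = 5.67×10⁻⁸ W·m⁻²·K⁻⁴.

T ≈ 404 K

At equilibrium, absorbed power = emitted power.
Absorbing cross-section = A = 855.0 m²; emitting surface = 2A = 1710 m² (ratio 2).
αS·A_cross = εσ·A_surf·T⁴  ⇒  T⁴ = αS/(ε·2σ).
T⁴ = 0.860·945/(0.27·2·5.67×10⁻⁸) = 2.654×10¹⁰ K⁴.
T = (2.654×10¹⁰)^(1/4).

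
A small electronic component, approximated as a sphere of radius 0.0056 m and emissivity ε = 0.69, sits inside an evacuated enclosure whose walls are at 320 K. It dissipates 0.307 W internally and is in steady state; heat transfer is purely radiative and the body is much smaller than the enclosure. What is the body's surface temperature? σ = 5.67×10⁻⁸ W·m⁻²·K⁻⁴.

T ≈ 418 K

For a small grey body in a large enclosure, net radiated power = εσA(T⁴ − T_w⁴).
Steady state: P = εσA(T⁴ − T_w⁴) with A = 4πr² = 3.941×10⁻⁴ m².
T⁴ = P/(εσA) + T_w⁴ = 0.307/(0.69·5.67×10⁻⁸·3.941×10⁻⁴) + (320)⁴
    = 1.991×10¹⁰ + 1.049×10¹⁰ = 3.040×10¹⁰ K⁴.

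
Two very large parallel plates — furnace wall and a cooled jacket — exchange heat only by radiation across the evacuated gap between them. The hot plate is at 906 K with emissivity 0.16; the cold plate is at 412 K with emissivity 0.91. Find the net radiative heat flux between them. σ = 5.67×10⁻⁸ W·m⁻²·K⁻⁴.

q ≈ 5760 W/m²

For two infinite grey parallel plates, q = σ(T₁⁴ − T₂⁴)/(1/ε₁ + 1/ε₂ − 1).
T₁⁴ − T₂⁴ = 6.738×10¹¹ − 2.881×10¹⁰ = 6.450×10¹¹ K⁴.
1/ε₁ + 1/ε₂ − 1 = 6.250 + 1.099 − 1 = 6.349.
q = 5.67×10⁻⁸ × 6.450×10¹¹ / 6.349.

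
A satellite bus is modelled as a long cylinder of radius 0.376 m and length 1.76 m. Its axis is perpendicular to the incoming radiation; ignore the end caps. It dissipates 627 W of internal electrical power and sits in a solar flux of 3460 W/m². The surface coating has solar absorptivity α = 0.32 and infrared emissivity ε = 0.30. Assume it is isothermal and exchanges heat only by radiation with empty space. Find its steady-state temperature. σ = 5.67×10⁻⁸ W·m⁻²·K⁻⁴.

T ≈ 415 K

At steady state, absorbed solar power + internal power = radiated power.
Absorbed: α·S·A_cross = 0.32·3460·1.324 = 1465 W (cross-section 2rL).
Total input = 1465 + 627 = 2092 W.
Radiated: εσ·A_surf·T⁴ with A_surf = 2πrL = 4.158 m².
T⁴ = 2092/(0.30·5.67×10⁻⁸·4.158) = 2.958×10¹⁰ K⁴.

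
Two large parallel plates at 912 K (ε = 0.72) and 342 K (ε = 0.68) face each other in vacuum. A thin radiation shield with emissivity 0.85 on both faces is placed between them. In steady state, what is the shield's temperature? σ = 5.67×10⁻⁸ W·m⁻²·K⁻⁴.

In steady state the net flux on the hot side equals that on the cold side.
σ(T₁⁴−T_s⁴)/D₁ = σ(T_s⁴−T₂⁴)/D₂, with D₁ = 1/ε₁+1/ε_s−1 = 1.565, D₂ = 1/ε_s+1/ε₂−1 = 1.647.
Solve for T_s⁴: T_s⁴ = (D₂·T₁⁴ + D₁·T₂⁴)/(D₁+D₂) = 3.614×10¹¹ K⁴.

T_s ≈ 775 K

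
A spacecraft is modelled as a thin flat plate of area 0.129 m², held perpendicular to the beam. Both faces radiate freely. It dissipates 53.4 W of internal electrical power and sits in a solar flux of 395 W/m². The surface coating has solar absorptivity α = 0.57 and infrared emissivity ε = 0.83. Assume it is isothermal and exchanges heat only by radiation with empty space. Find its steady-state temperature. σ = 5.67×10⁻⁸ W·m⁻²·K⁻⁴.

T ≈ 287 K

At steady state, absorbed solar power + internal power = radiated power.
Absorbed: α·S·A_cross = 0.57·395·0.1290 = 29.04 W (cross-section A).
Total input = 29.04 + 53.4 = 82.44 W.
Radiated: εσ·A_surf·T⁴ with A_surf = 2A = 0.2580 m².
T⁴ = 82.44/(0.83·5.67×10⁻⁸·0.2580) = 6.790×10⁹ K⁴.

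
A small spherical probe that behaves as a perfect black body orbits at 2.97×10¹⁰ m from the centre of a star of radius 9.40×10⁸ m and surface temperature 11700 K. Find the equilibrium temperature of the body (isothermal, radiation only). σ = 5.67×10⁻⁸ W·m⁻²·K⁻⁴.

The star's surface emits σT_*⁴; at distance d the flux is S = σT_*⁴(R_*/d)².
S = 5.67×10⁻⁸·(11700)⁴·(9.40×10⁸/2.97×10¹⁰)² = 1.064×10⁶ W/m².
For an isothermal sphere T⁴ = (1−a)S/(4σ) = 4.693×10¹² K⁴.

T ≈ 1470 K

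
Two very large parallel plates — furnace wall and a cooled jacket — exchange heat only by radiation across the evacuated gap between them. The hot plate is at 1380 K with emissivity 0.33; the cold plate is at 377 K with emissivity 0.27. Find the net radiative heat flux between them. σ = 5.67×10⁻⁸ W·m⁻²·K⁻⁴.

q ≈ 35700 W/m²

For two infinite grey parallel plates, q = σ(T₁⁴ − T₂⁴)/(1/ε₁ + 1/ε₂ − 1).
T₁⁴ − T₂⁴ = 3.627×10¹² − 2.020×10¹⁰ = 3.607×10¹² K⁴.
1/ε₁ + 1/ε₂ − 1 = 3.030 + 3.704 − 1 = 5.734.
q = 5.67×10⁻⁸ × 3.607×10¹² / 5.734.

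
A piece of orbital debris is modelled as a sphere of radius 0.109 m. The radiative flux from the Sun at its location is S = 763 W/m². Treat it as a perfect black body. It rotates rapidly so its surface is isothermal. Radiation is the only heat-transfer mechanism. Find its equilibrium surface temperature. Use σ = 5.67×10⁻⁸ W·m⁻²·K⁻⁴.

T ≈ 241 K

At equilibrium, absorbed power = emitted power.
Absorbing cross-section = πr² = 0.03733 m²; emitting surface = 4πr² = 0.1493 m² (ratio 4).
S·A_cross = εσ·A_surf·T⁴  ⇒  T⁴ = S/(4σ).
T⁴ = 1.00·763/(4·5.67×10⁻⁸) = 3.364×10⁹ K⁴.
T = (3.364×10⁹)^(1/4).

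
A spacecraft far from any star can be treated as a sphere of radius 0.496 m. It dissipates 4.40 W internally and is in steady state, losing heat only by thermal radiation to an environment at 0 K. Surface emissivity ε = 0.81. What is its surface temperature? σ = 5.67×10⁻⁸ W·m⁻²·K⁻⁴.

T ≈ 74.6 K

Steady state: internal power = radiated power, P = εσA T⁴.
Radiating area A = 4πr² = 3.092 m².
T⁴ = P/(εσA) = 4.40/(0.81·5.67×10⁻⁸·3.092) = 3.099×10⁷ K⁴.
T = (3.099×10⁷)^(1/4).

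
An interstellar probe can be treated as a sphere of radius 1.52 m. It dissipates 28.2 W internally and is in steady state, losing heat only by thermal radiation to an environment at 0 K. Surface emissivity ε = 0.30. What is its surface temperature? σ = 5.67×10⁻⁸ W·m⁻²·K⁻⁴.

Steady state: internal power = radiated power, P = εσA T⁴.
Radiating area A = 4πr² = 29.03 m².
T⁴ = P/(εσA) = 28.2/(0.30·5.67×10⁻⁸·29.03) = 5.710×10⁷ K⁴.
T = (5.710×10⁷)^(1/4).

T ≈ 86.9 K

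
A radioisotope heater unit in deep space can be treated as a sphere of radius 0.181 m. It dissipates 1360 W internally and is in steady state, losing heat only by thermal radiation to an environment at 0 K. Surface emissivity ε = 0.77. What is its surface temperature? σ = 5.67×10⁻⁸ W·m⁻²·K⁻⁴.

Steady state: internal power = radiated power, P = εσA T⁴.
Radiating area A = 4πr² = 0.4117 m².
T⁴ = P/(εσA) = 1360/(0.77·5.67×10⁻⁸·0.4117) = 7.567×10¹⁰ K⁴.
T = (7.567×10¹⁰)^(1/4).

T ≈ 524 K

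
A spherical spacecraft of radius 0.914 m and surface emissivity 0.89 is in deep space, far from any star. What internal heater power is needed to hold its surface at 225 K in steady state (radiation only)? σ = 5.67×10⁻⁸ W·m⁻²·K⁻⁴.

P ≈ 1360 W

P = εσ·4πr²·T⁴.
4πr² = 10.50 m²; T⁴ = 2.563×10⁹ K⁴.
P = 0.89·5.67×10⁻⁸·10.50·2.563×10⁹.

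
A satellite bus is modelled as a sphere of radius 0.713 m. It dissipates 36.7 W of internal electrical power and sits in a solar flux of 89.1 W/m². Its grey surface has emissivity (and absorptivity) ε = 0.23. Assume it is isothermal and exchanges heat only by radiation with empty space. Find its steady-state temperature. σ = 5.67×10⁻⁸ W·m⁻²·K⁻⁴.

At steady state, absorbed solar power + internal power = radiated power.
Absorbed: α·S·A_cross = 0.23·89.1·1.597 = 32.73 W (cross-section πr²).
Total input = 32.73 + 36.7 = 69.43 W.
Radiated: εσ·A_surf·T⁴ with A_surf = 4πr² = 6.388 m².
T⁴ = 69.43/(0.23·5.67×10⁻⁸·6.388) = 8.334×10⁸ K⁴.

T ≈ 170 K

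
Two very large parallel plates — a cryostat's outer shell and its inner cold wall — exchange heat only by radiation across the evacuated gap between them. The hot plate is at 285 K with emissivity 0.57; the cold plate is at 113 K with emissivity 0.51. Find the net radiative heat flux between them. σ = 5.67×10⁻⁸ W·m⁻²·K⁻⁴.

For two infinite grey parallel plates, q = σ(T₁⁴ − T₂⁴)/(1/ε₁ + 1/ε₂ − 1).
T₁⁴ − T₂⁴ = 6.598×10⁹ − 1.630×10⁸ = 6.434×10⁹ K⁴.
1/ε₁ + 1/ε₂ − 1 = 1.754 + 1.961 − 1 = 2.715.
q = 5.67×10⁻⁸ × 6.434×10⁹ / 2.715.

q ≈ 134 W/m²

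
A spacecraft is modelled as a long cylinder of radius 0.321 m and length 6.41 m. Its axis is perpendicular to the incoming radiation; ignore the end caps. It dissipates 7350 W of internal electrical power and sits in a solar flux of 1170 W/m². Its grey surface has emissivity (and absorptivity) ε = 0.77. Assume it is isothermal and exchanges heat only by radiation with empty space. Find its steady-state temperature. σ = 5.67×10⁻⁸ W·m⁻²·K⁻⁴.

At steady state, absorbed solar power + internal power = radiated power.
Absorbed: α·S·A_cross = 0.77·1170·4.115 = 3707 W (cross-section 2rL).
Total input = 3707 + 7350 = 11060 W.
Radiated: εσ·A_surf·T⁴ with A_surf = 2πrL = 12.93 m².
T⁴ = 11060/(0.77·5.67×10⁻⁸·12.93) = 1.959×10¹⁰ K⁴.

T ≈ 374 K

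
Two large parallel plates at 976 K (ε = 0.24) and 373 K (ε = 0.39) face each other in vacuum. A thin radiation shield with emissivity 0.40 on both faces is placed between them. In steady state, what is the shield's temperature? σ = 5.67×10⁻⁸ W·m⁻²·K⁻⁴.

In steady state the net flux on the hot side equals that on the cold side.
σ(T₁⁴−T_s⁴)/D₁ = σ(T_s⁴−T₂⁴)/D₂, with D₁ = 1/ε₁+1/ε_s−1 = 5.667, D₂ = 1/ε_s+1/ε₂−1 = 4.064.
Solve for T_s⁴: T_s⁴ = (D₂·T₁⁴ + D₁·T₂⁴)/(D₁+D₂) = 3.903×10¹¹ K⁴.

T_s ≈ 790 K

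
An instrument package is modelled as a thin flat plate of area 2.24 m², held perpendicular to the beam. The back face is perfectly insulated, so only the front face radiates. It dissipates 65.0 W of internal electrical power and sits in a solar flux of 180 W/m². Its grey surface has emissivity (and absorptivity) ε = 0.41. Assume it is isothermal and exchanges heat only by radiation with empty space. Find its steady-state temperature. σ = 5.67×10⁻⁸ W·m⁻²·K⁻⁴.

At steady state, absorbed solar power + internal power = radiated power.
Absorbed: α·S·A_cross = 0.41·180·2.240 = 165.3 W (cross-section A).
Total input = 165.3 + 65.0 = 230.3 W.
Radiated: εσ·A_surf·T⁴ with A_surf = A = 2.240 m².
T⁴ = 230.3/(0.41·5.67×10⁻⁸·2.240) = 4.423×10⁹ K⁴.

T ≈ 258 K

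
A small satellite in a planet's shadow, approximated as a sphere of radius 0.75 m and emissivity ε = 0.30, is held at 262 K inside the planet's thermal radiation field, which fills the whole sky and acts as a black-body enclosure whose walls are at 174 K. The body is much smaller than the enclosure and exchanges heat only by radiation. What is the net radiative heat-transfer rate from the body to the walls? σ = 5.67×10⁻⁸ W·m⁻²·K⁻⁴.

P_net ≈ 456 W

For a small grey body in a large enclosure: P_net = εσA(T_body⁴ − T_wall⁴).
A = 4πr² = 7.069 m²; T_body⁴ − T_wall⁴ = 4.712×10⁹ − 9.166×10⁸ = 3.795×10⁹ K⁴.
|P_net| = 0.30·5.67×10⁻⁸·7.069·3.795×10⁹.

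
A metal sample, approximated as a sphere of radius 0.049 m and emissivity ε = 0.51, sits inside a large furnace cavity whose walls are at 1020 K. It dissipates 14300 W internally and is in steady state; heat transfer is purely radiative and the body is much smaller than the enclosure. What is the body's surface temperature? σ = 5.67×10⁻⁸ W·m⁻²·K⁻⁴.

T ≈ 2040 K

For a small grey body in a large enclosure, net radiated power = εσA(T⁴ − T_w⁴).
Steady state: P = εσA(T⁴ − T_w⁴) with A = 4πr² = 0.03017 m².
T⁴ = P/(εσA) + T_w⁴ = 14300/(0.51·5.67×10⁻⁸·0.03017) + (1020)⁴
    = 1.639×10¹³ + 1.082×10¹² = 1.747×10¹³ K⁴.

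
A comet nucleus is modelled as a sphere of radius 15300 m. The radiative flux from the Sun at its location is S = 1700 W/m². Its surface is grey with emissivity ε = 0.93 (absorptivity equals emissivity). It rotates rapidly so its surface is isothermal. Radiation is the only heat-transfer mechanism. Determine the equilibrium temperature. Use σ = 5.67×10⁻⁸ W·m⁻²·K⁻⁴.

T ≈ 294 K

At equilibrium, absorbed power = emitted power.
Absorbing cross-section = πr² = 7.354×10⁸ m²; emitting surface = 4πr² = 2.942×10⁹ m² (ratio 4).
εS·A_cross = εσ·A_surf·T⁴  ⇒  T⁴ = S/(4σ)   (ε cancels).
T⁴ = 1700/(4·5.67×10⁻⁸) = 7.496×10⁹ K⁴.
T = (7.496×10⁹)^(1/4).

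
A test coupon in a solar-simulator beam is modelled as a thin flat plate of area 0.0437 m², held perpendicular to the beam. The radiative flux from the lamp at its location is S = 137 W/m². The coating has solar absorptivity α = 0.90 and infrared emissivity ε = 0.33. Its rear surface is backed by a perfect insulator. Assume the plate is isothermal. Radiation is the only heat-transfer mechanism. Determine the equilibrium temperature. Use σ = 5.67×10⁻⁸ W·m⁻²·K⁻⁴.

At equilibrium, absorbed power = emitted power.
Absorbing cross-section = A = 0.04370 m²; emitting surface = A = 0.04370 m² (ratio 1).
αS·A_cross = εσ·A_surf·T⁴  ⇒  T⁴ = αS/(ε·1σ).
T⁴ = 0.900·137/(0.33·1·5.67×10⁻⁸) = 6.590×10⁹ K⁴.
T = (6.590×10⁹)^(1/4).

T ≈ 285 K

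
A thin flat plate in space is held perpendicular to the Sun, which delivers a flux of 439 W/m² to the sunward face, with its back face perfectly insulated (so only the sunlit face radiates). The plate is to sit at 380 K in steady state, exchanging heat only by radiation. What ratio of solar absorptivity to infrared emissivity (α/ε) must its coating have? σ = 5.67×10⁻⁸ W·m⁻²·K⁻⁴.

α/ε ≈ 2.69

Balance: αS·A = εσ·1A·T⁴ ⇒ α/ε = σT⁴/S.
α/ε = 5.67×10⁻⁸·(380)⁴/439 = 5.67×10⁻⁸·2.085×10¹⁰/439.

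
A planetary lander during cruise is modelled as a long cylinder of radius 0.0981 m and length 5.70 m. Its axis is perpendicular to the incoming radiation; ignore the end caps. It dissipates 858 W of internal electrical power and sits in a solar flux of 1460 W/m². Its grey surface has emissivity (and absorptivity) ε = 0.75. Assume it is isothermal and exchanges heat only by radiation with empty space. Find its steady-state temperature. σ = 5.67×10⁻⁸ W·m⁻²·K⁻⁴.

T ≈ 344 K

At steady state, absorbed solar power + internal power = radiated power.
Absorbed: α·S·A_cross = 0.75·1460·1.118 = 1225 W (cross-section 2rL).
Total input = 1225 + 858 = 2083 W.
Radiated: εσ·A_surf·T⁴ with A_surf = 2πrL = 3.513 m².
T⁴ = 2083/(0.75·5.67×10⁻⁸·3.513) = 1.394×10¹⁰ K⁴.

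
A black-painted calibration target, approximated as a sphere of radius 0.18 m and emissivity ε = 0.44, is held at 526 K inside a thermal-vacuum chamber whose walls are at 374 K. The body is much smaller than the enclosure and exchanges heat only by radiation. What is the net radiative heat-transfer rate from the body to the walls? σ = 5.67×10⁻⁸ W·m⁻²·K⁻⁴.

For a small grey body in a large enclosure: P_net = εσA(T_body⁴ − T_wall⁴).
A = 4πr² = 0.4072 m²; T_body⁴ − T_wall⁴ = 7.655×10¹⁰ − 1.957×10¹⁰ = 5.698×10¹⁰ K⁴.
|P_net| = 0.44·5.67×10⁻⁸·0.4072·5.698×10¹⁰.

P_net ≈ 579 W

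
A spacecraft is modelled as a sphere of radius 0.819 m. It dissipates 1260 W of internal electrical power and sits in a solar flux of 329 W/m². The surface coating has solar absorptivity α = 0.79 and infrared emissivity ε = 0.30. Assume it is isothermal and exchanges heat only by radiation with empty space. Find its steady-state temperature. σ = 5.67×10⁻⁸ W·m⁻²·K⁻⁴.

At steady state, absorbed solar power + internal power = radiated power.
Absorbed: α·S·A_cross = 0.79·329·2.107 = 547.7 W (cross-section πr²).
Total input = 547.7 + 1260 = 1808 W.
Radiated: εσ·A_surf·T⁴ with A_surf = 4πr² = 8.429 m².
T⁴ = 1808/(0.30·5.67×10⁻⁸·8.429) = 1.261×10¹⁰ K⁴.

T ≈ 335 K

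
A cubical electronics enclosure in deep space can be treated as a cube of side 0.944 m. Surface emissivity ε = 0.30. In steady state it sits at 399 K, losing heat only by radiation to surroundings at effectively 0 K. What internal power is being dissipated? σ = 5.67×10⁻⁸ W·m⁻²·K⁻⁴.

P ≈ 2310 W

Steady state: P = εσA T⁴.
A = 6L² = 5.347 m²; T⁴ = (399)⁴ = 2.534×10¹⁰ K⁴.
P = 0.30 × 5.67×10⁻⁸ × 5.347 × 2.534×10¹⁰.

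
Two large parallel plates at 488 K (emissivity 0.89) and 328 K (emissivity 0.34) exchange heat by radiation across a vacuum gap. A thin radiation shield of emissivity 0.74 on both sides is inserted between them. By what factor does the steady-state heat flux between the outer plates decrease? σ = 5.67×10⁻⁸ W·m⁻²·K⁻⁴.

Without shield: q₀ = σΔ(T⁴)/(1/ε₁+1/ε₂−1) with denominator 3.065.
With shield the two gaps are in series; the resistances add: (1/ε₁+1/ε_s−1)+(1/ε_s+1/ε₂−1) = 1.475+3.293 = 4.767.
Heat-flux ratio q₀/q = 4.767/3.065.

factor ≈ 1.56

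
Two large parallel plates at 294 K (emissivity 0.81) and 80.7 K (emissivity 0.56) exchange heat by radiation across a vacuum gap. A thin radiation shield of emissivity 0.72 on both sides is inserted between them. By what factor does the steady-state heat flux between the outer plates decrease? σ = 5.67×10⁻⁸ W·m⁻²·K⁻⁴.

Without shield: q₀ = σΔ(T⁴)/(1/ε₁+1/ε₂−1) with denominator 2.020.
With shield the two gaps are in series; the resistances add: (1/ε₁+1/ε_s−1)+(1/ε_s+1/ε₂−1) = 1.623+2.175 = 3.798.
Heat-flux ratio q₀/q = 3.798/2.020.

factor ≈ 1.88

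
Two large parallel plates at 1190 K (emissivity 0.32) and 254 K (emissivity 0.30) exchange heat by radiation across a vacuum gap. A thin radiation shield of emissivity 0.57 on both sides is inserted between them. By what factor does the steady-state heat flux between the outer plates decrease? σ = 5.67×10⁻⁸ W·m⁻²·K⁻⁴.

Without shield: q₀ = σΔ(T⁴)/(1/ε₁+1/ε₂−1) with denominator 5.458.
With shield the two gaps are in series; the resistances add: (1/ε₁+1/ε_s−1)+(1/ε_s+1/ε₂−1) = 3.879+4.088 = 7.967.
Heat-flux ratio q₀/q = 7.967/5.458.

factor ≈ 1.46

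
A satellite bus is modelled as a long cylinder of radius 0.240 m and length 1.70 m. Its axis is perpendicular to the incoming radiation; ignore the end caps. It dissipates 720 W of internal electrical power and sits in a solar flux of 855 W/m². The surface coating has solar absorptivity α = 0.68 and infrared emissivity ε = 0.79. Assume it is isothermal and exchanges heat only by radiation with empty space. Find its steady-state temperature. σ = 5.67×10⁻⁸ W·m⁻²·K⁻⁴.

T ≈ 319 K

At steady state, absorbed solar power + internal power = radiated power.
Absorbed: α·S·A_cross = 0.68·855·0.8160 = 474.4 W (cross-section 2rL).
Total input = 474.4 + 720 = 1194 W.
Radiated: εσ·A_surf·T⁴ with A_surf = 2πrL = 2.564 m².
T⁴ = 1194/(0.79·5.67×10⁻⁸·2.564) = 1.040×10¹⁰ K⁴.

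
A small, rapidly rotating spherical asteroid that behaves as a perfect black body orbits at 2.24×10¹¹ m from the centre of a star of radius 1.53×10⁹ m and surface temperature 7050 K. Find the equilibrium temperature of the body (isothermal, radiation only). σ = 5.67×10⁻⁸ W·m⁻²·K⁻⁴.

The star's surface emits σT_*⁴; at distance d the flux is S = σT_*⁴(R_*/d)².
S = 5.67×10⁻⁸·(7050)⁴·(1.53×10⁹/2.24×10¹¹)² = 6535 W/m².
For an isothermal sphere T⁴ = (1−a)S/(4σ) = 2.881×10¹⁰ K⁴.

T ≈ 412 K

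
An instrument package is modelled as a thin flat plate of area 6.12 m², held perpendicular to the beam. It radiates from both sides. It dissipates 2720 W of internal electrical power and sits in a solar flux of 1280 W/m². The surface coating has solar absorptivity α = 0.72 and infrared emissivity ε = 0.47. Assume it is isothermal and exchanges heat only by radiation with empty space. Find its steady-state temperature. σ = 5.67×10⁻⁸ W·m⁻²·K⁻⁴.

At steady state, absorbed solar power + internal power = radiated power.
Absorbed: α·S·A_cross = 0.72·1280·6.120 = 5640 W (cross-section A).
Total input = 5640 + 2720 = 8360 W.
Radiated: εσ·A_surf·T⁴ with A_surf = 2A = 12.24 m².
T⁴ = 8360/(0.47·5.67×10⁻⁸·12.24) = 2.563×10¹⁰ K⁴.

T ≈ 400 K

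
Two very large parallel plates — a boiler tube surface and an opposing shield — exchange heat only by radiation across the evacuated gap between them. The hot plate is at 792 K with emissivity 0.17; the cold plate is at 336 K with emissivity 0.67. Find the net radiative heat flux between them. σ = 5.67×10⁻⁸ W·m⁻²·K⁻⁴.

For two infinite grey parallel plates, q = σ(T₁⁴ − T₂⁴)/(1/ε₁ + 1/ε₂ − 1).
T₁⁴ − T₂⁴ = 3.935×10¹¹ − 1.275×10¹⁰ = 3.807×10¹¹ K⁴.
1/ε₁ + 1/ε₂ − 1 = 5.882 + 1.493 − 1 = 6.375.
q = 5.67×10⁻⁸ × 3.807×10¹¹ / 6.375.

q ≈ 3390 W/m²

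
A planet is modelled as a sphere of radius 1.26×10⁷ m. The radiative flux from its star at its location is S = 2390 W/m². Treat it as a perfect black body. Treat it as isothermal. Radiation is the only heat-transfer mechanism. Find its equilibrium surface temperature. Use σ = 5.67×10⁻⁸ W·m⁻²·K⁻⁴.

T ≈ 320 K

At equilibrium, absorbed power = emitted power.
Absorbing cross-section = πr² = 4.988×10¹⁴ m²; emitting surface = 4πr² = 1.995×10¹⁵ m² (ratio 4).
S·A_cross = εσ·A_surf·T⁴  ⇒  T⁴ = S/(4σ).
T⁴ = 1.00·2390/(4·5.67×10⁻⁸) = 1.054×10¹⁰ K⁴.
T = (1.054×10¹⁰)^(1/4).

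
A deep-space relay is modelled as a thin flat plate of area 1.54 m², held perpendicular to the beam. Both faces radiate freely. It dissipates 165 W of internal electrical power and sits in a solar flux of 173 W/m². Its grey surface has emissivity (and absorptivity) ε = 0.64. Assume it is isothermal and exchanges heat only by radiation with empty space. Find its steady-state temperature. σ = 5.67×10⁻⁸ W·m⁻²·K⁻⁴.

At steady state, absorbed solar power + internal power = radiated power.
Absorbed: α·S·A_cross = 0.64·173·1.540 = 170.5 W (cross-section A).
Total input = 170.5 + 165 = 335.5 W.
Radiated: εσ·A_surf·T⁴ with A_surf = 2A = 3.080 m².
T⁴ = 335.5/(0.64·5.67×10⁻⁸·3.080) = 3.002×10⁹ K⁴.

T ≈ 234 K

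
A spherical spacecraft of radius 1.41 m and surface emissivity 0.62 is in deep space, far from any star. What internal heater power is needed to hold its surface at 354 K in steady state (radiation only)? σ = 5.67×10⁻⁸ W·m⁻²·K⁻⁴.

P ≈ 13800 W

P = εσ·4πr²·T⁴.
4πr² = 24.98 m²; T⁴ = 1.570×10¹⁰ K⁴.
P = 0.62·5.67×10⁻⁸·24.98·1.570×10¹⁰.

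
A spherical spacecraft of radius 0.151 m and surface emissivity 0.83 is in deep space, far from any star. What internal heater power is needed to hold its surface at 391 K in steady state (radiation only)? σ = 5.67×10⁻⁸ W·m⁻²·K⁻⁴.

P ≈ 315 W

P = εσ·4πr²·T⁴.
4πr² = 0.2865 m²; T⁴ = 2.337×10¹⁰ K⁴.
P = 0.83·5.67×10⁻⁸·0.2865·2.337×10¹⁰.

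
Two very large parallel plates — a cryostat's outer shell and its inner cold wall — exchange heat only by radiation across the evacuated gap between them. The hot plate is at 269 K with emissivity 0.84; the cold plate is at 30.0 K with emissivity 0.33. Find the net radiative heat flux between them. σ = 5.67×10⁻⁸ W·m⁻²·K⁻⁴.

For two infinite grey parallel plates, q = σ(T₁⁴ − T₂⁴)/(1/ε₁ + 1/ε₂ − 1).
T₁⁴ − T₂⁴ = 5.236×10⁹ − 8.100×10⁵ = 5.235×10⁹ K⁴.
1/ε₁ + 1/ε₂ − 1 = 1.190 + 3.030 − 1 = 3.221.
q = 5.67×10⁻⁸ × 5.235×10⁹ / 3.221.

q ≈ 92.2 W/m²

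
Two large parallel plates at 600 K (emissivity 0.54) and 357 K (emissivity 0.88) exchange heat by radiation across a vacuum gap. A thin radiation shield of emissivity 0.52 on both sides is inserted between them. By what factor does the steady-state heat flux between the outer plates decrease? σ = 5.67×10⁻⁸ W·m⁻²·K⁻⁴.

factor ≈ 2.43

Without shield: q₀ = σΔ(T⁴)/(1/ε₁+1/ε₂−1) with denominator 1.988.
With shield the two gaps are in series; the resistances add: (1/ε₁+1/ε_s−1)+(1/ε_s+1/ε₂−1) = 2.775+2.059 = 4.834.
Heat-flux ratio q₀/q = 4.834/1.988.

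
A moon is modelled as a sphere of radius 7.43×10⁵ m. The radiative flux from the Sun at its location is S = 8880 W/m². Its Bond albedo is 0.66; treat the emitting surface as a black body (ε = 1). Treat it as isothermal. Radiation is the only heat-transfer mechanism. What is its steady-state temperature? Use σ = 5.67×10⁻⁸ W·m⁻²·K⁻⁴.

T ≈ 340 K

At equilibrium, absorbed power = emitted power.
Absorbing cross-section = πr² = 1.734×10¹² m²; emitting surface = 4πr² = 6.937×10¹² m² (ratio 4).
(1−a)S·A_cross = εσ·A_surf·T⁴  ⇒  T⁴ = (1−a)S/(4σ).
T⁴ = 0.340·8880/(4·5.67×10⁻⁸) = 1.331×10¹⁰ K⁴.
T = (1.331×10¹⁰)^(1/4).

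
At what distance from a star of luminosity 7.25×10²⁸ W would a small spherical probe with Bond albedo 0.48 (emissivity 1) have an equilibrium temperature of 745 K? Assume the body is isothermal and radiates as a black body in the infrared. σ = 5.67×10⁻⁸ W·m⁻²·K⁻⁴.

For an isothermal black-emitting sphere, (1−a)S·πr² = σ·4πr²·T⁴ ⇒ S = 4σT⁴/(1−a).
S = 4·5.67×10⁻⁸·(745)⁴/0.520 = 1.344×10⁵ W/m².
Flux falls as S = L/(4πd²), so d = √(L/(4πS)) = √(7.25×10²⁸/(4π·1.344×10⁵)).

d ≈ 2.07×10¹¹ m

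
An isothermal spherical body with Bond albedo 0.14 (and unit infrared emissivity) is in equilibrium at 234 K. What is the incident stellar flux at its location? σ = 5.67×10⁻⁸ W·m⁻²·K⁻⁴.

S ≈ 791 W/m²

(1−a)S·πr² = σ·4πr²·T⁴ ⇒ S = 4σT⁴/(1−a).
S = 4·5.67×10⁻⁸·2.998×10⁹/0.860.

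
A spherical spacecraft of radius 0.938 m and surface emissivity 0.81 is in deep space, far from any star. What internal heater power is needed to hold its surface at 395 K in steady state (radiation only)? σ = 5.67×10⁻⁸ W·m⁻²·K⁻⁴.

P = εσ·4πr²·T⁴.
4πr² = 11.06 m²; T⁴ = 2.434×10¹⁰ K⁴.
P = 0.81·5.67×10⁻⁸·11.06·2.434×10¹⁰.

P ≈ 12400 W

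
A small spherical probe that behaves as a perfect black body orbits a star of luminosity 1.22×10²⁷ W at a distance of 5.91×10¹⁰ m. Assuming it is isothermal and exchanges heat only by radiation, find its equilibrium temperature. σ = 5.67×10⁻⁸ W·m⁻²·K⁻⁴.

T ≈ 592 K

First find the stellar flux at distance d: S = L/(4πd²) = 1.22×10²⁷/(4π·(5.91×10¹⁰)²) = 27800 W/m².
For an isothermal sphere, absorbed (1−a)S·πr² = emitted σ·4πr²·T⁴, so T⁴ = (1−a)S/(4σ).
T⁴ = 1.00·27800/(4·5.67×10⁻⁸) = 1.226×10¹¹ K⁴.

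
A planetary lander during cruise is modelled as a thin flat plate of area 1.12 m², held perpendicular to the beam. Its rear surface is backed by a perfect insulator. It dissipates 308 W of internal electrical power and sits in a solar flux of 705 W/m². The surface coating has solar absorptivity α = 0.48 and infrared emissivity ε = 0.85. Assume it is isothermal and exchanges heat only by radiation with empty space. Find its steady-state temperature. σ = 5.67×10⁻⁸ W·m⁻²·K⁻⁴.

T ≈ 336 K

At steady state, absorbed solar power + internal power = radiated power.
Absorbed: α·S·A_cross = 0.48·705·1.120 = 379.0 W (cross-section A).
Total input = 379.0 + 308 = 687.0 W.
Radiated: εσ·A_surf·T⁴ with A_surf = A = 1.120 m².
T⁴ = 687.0/(0.85·5.67×10⁻⁸·1.120) = 1.273×10¹⁰ K⁴.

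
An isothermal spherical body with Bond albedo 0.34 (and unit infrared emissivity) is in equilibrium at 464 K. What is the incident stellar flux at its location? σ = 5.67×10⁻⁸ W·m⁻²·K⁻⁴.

(1−a)S·πr² = σ·4πr²·T⁴ ⇒ S = 4σT⁴/(1−a).
S = 4·5.67×10⁻⁸·4.635×10¹⁰/0.660.

S ≈ 15900 W/m²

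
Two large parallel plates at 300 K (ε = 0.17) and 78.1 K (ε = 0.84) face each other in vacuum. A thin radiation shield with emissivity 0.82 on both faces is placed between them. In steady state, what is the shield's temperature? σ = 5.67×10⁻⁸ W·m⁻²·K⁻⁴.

T_s ≈ 198 K

In steady state the net flux on the hot side equals that on the cold side.
σ(T₁⁴−T_s⁴)/D₁ = σ(T_s⁴−T₂⁴)/D₂, with D₁ = 1/ε₁+1/ε_s−1 = 6.102, D₂ = 1/ε_s+1/ε₂−1 = 1.410.
Solve for T_s⁴: T_s⁴ = (D₂·T₁⁴ + D₁·T₂⁴)/(D₁+D₂) = 1.551×10⁹ K⁴.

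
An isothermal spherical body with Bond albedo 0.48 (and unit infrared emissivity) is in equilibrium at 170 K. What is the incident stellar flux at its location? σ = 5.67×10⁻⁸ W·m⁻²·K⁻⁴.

S ≈ 364 W/m²

(1−a)S·πr² = σ·4πr²·T⁴ ⇒ S = 4σT⁴/(1−a).
S = 4·5.67×10⁻⁸·8.352×10⁸/0.520.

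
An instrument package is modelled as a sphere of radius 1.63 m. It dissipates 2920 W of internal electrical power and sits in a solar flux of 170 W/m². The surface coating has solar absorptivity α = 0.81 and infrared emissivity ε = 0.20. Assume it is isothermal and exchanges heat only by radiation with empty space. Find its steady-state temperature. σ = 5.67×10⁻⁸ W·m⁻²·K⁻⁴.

At steady state, absorbed solar power + internal power = radiated power.
Absorbed: α·S·A_cross = 0.81·170·8.347 = 1149 W (cross-section πr²).
Total input = 1149 + 2920 = 4069 W.
Radiated: εσ·A_surf·T⁴ with A_surf = 4πr² = 33.39 m².
T⁴ = 4069/(0.20·5.67×10⁻⁸·33.39) = 1.075×10¹⁰ K⁴.

T ≈ 322 K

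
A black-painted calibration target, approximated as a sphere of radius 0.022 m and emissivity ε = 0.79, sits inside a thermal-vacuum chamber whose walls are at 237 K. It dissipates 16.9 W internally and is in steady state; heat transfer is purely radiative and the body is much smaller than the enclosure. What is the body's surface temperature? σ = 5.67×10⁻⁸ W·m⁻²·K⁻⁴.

For a small grey body in a large enclosure, net radiated power = εσA(T⁴ − T_w⁴).
Steady state: P = εσA(T⁴ − T_w⁴) with A = 4πr² = 0.006082 m².
T⁴ = P/(εσA) + T_w⁴ = 16.9/(0.79·5.67×10⁻⁸·0.006082) + (237)⁴
    = 6.203×10¹⁰ + 3.155×10⁹ = 6.519×10¹⁰ K⁴.

T ≈ 505 K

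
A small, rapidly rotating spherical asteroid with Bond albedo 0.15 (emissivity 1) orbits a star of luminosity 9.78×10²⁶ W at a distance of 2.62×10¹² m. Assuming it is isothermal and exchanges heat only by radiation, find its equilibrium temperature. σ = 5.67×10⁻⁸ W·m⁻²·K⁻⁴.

First find the stellar flux at distance d: S = L/(4πd²) = 9.78×10²⁶/(4π·(2.62×10¹²)²) = 11.34 W/m².
For an isothermal sphere, absorbed (1−a)S·πr² = emitted σ·4πr²·T⁴, so T⁴ = (1−a)S/(4σ).
T⁴ = 0.850·11.34/(4·5.67×10⁻⁸) = 4.249×10⁷ K⁴.

T ≈ 80.7 K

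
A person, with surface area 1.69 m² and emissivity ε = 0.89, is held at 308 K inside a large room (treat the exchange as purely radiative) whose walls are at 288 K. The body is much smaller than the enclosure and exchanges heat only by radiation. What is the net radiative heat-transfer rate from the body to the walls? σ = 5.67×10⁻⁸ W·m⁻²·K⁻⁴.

For a small grey body in a large enclosure: P_net = εσA(T_body⁴ − T_wall⁴).
A = 1.69 m²; T_body⁴ − T_wall⁴ = 8.999×10⁹ − 6.880×10⁹ = 2.119×10⁹ K⁴.
|P_net| = 0.89·5.67×10⁻⁸·1.690·2.119×10⁹.

P_net ≈ 181 W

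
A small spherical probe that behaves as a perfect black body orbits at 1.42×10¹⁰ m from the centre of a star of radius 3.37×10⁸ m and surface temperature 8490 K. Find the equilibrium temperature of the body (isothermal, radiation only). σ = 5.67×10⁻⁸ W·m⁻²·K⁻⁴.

T ≈ 925 K

The star's surface emits σT_*⁴; at distance d the flux is S = σT_*⁴(R_*/d)².
S = 5.67×10⁻⁸·(8490)⁴·(3.37×10⁸/1.42×10¹⁰)² = 1.659×10⁵ W/m².
For an isothermal sphere T⁴ = (1−a)S/(4σ) = 7.316×10¹¹ K⁴.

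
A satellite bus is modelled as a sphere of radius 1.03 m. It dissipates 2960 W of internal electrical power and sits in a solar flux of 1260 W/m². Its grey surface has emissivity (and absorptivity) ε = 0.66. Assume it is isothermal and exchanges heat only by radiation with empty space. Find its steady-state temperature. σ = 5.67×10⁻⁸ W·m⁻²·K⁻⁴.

T ≈ 327 K

At steady state, absorbed solar power + internal power = radiated power.
Absorbed: α·S·A_cross = 0.66·1260·3.333 = 2772 W (cross-section πr²).
Total input = 2772 + 2960 = 5732 W.
Radiated: εσ·A_surf·T⁴ with A_surf = 4πr² = 13.33 m².
T⁴ = 5732/(0.66·5.67×10⁻⁸·13.33) = 1.149×10¹⁰ K⁴.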